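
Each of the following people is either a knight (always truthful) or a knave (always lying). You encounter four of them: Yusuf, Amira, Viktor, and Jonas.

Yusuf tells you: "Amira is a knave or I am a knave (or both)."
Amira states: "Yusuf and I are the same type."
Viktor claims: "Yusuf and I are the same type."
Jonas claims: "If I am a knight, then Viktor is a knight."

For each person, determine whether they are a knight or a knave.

Yusuf: knight, Amira: knave, Viktor: knight, Jonas: knight

Consider Yusuf. Suppose Yusuf is a knave.
Then Yusuf's own statement would have to be false, but it can't be — contradiction.
So Yusuf is a knight.
Consider Amira. Suppose Amira is a knight.
Then Yusuf's statement comes out false, contradicting Yusuf being a knight.
So Amira is a knave.
Consider Viktor. Suppose Viktor is a knave.
Then whichever role Jonas has, Jonas's statement has the wrong truth value — contradiction.
So Viktor is a knight.
With that fixed, Jonas's statement is true, so Jonas is a knight.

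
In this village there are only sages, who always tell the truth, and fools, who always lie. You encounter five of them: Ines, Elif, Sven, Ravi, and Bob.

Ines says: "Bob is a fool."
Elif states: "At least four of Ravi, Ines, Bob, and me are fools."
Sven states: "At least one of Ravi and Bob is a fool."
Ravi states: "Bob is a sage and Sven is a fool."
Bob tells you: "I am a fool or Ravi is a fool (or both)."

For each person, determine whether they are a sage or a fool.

Consider Ines. Suppose Ines is a sage.
Then no assignment of the remaining roles makes every statement match its speaker's type — contradiction.
So Ines is a fool.
Consider Elif. Suppose Elif is a sage.
Then Elif's own statement would have to be true, but it can't be — contradiction.
So Elif is a fool.
Consider Sven. Suppose Sven is a fool.
Then no assignment of the remaining roles makes every statement match its speaker's type — contradiction.
So Sven is a sage.
With that fixed, Ravi's statement is false, so Ravi is a fool.
With that fixed, Bob's statement is true, so Bob is a sage.

Ines: fool, Elif: fool, Sven: sage, Ravi: fool, Bob: sage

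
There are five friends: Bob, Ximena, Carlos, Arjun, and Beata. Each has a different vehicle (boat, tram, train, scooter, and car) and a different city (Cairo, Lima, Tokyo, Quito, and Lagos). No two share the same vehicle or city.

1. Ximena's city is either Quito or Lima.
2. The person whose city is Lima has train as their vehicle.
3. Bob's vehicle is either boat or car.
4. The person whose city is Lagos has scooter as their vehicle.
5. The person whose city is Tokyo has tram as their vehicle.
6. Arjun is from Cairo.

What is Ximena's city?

Clue 1 rules out Cairo, Lagos, and Tokyo for Ximena's city.
With clues 1–6, Quito is impossible for Ximena's city.
That leaves Lima.

Lima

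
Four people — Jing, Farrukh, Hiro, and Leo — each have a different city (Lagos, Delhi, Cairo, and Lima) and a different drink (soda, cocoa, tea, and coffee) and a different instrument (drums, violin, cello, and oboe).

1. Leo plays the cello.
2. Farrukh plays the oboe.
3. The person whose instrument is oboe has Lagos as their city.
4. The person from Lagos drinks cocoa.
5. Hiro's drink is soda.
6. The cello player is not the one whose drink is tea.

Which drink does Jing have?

tea

With clues 1–4, cocoa is impossible for Jing's drink.
With clues 1–5, soda is impossible for Jing's drink.
With clues 1–6, coffee is impossible for Jing's drink.
That leaves tea.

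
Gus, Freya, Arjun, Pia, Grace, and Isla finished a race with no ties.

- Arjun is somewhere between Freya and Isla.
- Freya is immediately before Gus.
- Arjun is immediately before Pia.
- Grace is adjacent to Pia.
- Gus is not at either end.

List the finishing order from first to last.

Freya, Gus, Arjun, Pia, Grace, Isla

From clue 1: Arjun is in {2,3,4,5}.
From clues 1–3: Arjun is in {2,3,4}.
From clues 1–4: Gus is in {2,6}.
From clues 1–5: Freya → place 1, Gus → place 2, Arjun → place 3, Pia → place 4, Grace → place 5, Isla → place 6.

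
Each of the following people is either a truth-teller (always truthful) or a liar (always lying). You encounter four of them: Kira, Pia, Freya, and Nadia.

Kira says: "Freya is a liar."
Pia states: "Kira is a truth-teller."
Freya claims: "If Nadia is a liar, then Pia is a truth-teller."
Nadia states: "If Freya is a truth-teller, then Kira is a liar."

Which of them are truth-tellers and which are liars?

Consider Kira. Suppose Kira is a truth-teller.
Then no assignment of the remaining roles makes every statement match its speaker's type — contradiction.
So Kira is a liar.
With that fixed, Pia's statement is false, so Pia is a liar.
With that fixed, Nadia's statement is true, so Nadia is a truth-teller.
With that fixed, Freya's statement is true, so Freya is a truth-teller.

Kira: liar, Pia: liar, Freya: truth-teller, Nadia: truth-teller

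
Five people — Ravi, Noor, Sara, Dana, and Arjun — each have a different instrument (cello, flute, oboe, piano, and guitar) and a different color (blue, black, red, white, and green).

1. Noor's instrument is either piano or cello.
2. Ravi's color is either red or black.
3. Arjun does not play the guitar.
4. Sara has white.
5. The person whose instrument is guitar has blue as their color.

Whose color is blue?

Dana

With clues 1–2, Ravi is impossible for the one with color blue.
With clues 1–4, Sara is impossible for the one with color blue.
With clues 1–5, Arjun and Noor are impossible for the one with color blue.
That leaves Dana.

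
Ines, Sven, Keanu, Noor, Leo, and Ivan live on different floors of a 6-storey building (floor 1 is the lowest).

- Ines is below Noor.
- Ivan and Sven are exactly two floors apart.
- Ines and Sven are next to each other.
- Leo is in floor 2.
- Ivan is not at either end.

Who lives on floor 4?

Ines

With clues 1–4, Ivan, Keanu, Leo, and Noor are ruled out for floor 4.
With clues 1–5, Sven is ruled out for floor 4.
So floor 4 is Ines.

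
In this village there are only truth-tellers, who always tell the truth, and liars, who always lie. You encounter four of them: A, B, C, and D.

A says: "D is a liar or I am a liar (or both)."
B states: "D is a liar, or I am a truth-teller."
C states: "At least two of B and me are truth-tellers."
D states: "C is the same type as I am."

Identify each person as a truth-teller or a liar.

A: truth-teller, B: truth-teller, C: truth-teller, D: liar

Consider A. Suppose A is a liar.
Then A's own statement would have to be false, but it can't be — contradiction.
So A is a truth-teller.
Consider B. Suppose B is a liar.
Then no assignment of the remaining roles makes every statement match its speaker's type — contradiction.
So B is a truth-teller.
Consider C. Suppose C is a liar.
Then whichever role D has, D's statement has the wrong truth value — contradiction.
So C is a truth-teller.
Consider D. Suppose D is a truth-teller.
Then A's statement comes out false, contradicting A being a truth-teller.
So D is a liar.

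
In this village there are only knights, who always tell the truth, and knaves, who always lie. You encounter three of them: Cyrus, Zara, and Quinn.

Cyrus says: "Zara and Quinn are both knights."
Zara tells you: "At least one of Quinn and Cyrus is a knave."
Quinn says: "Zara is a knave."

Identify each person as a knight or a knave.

Consider Cyrus. Suppose Cyrus is a knight.
Then no assignment of the remaining roles makes every statement match its speaker's type — contradiction.
So Cyrus is a knave.
With that fixed, Zara's statement is true, so Zara is a knight.
With that fixed, Quinn's statement is false, so Quinn is a knave.

Cyrus: knave, Zara: knight, Quinn: knave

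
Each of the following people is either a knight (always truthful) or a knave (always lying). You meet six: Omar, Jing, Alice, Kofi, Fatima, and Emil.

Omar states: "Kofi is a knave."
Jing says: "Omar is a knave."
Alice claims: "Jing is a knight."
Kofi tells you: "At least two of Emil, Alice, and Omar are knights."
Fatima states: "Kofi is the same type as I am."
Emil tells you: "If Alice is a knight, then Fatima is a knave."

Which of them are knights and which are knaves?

Consider Omar. Suppose Omar is a knight.
Then no assignment of the remaining roles makes every statement match its speaker's type — contradiction.
So Omar is a knave.
With that fixed, Jing's statement is true, so Jing is a knight.
With that fixed, Alice's statement is true, so Alice is a knight.
Consider Kofi. Suppose Kofi is a knave.
Then Omar's statement comes out true, contradicting Omar being a knave.
So Kofi is a knight.
Consider Fatima. Suppose Fatima is a knight.
Then no assignment of the remaining roles makes every statement match its speaker's type — contradiction.
So Fatima is a knave.
With that fixed, Emil's statement is true, so Emil is a knight.

Omar: knave, Jing: knight, Alice: knight, Kofi: knight, Fatima: knave, Emil: knight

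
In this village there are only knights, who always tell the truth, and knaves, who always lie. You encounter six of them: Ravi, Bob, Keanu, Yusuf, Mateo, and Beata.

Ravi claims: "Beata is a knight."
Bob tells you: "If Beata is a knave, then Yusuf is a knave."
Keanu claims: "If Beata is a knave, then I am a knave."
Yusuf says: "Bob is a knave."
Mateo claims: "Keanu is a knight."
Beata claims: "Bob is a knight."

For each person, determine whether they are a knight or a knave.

Consider Ravi. Suppose Ravi is a knave.
Then no assignment of the remaining roles makes every statement match its speaker's type — contradiction.
So Ravi is a knight.
Consider Bob. Suppose Bob is a knave.
Then no assignment of the remaining roles makes every statement match its speaker's type — contradiction.
So Bob is a knight.
With that fixed, Yusuf's statement is false, so Yusuf is a knave.
With that fixed, Beata's statement is true, so Beata is a knight.
With that fixed, Keanu's statement is true, so Keanu is a knight.
With that fixed, Mateo's statement is true, so Mateo is a knight.

Ravi: knight, Bob: knight, Keanu: knight, Yusuf: knave, Mateo: knight, Beata: knight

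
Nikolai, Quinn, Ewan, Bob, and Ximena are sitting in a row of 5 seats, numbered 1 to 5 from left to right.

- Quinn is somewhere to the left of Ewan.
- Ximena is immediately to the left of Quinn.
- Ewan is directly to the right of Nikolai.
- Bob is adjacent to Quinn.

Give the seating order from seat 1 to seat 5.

Ximena, Quinn, Bob, Nikolai, Ewan

From clue 1: Quinn is in {1,2,3,4}.
From clues 1–2: Quinn is in {2,3,4}.
From clues 1–3: Nikolai is in {3,4}.
From clues 1–4: Ximena → seat 1, Quinn → seat 2, Bob → seat 3, Nikolai → seat 4, Ewan → seat 5.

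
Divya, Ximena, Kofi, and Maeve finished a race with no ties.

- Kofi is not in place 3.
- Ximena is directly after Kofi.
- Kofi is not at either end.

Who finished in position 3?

With clue 1, Kofi is ruled out for place 3.
With clues 1–3, Divya and Maeve are ruled out for place 3.
So place 3 is Ximena.

Ximena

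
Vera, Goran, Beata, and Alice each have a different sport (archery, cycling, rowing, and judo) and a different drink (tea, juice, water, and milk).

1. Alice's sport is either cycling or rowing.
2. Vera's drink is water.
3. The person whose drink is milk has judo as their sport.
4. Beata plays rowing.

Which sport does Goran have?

With clues 1–4, archery, cycling, and rowing are impossible for Goran's sport.
That leaves judo.

judo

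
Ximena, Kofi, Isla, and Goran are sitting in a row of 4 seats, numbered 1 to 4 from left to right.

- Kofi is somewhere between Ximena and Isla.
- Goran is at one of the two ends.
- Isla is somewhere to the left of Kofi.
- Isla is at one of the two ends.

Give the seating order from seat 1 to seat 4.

From clue 1: Kofi is in {2,3}.
From clues 1–3: Ximena is in {3,4}.
From clues 1–4: Isla → seat 1, Kofi → seat 2, Ximena → seat 3, Goran → seat 4.

Isla, Kofi, Ximena, Goran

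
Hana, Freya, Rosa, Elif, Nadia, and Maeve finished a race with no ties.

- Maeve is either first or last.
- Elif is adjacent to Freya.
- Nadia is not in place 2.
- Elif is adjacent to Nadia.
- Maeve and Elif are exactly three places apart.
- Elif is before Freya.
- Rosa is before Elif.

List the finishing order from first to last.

From clue 1: Maeve is in {1,6}.
From clues 1–5: Elif is in {3,4}.
From clues 1–6: Maeve → place 1, Nadia → place 3, Elif → place 4, Freya → place 5.
From clues 1–7: Rosa → place 2, Hana → place 6.

Maeve, Rosa, Nadia, Elif, Freya, Hana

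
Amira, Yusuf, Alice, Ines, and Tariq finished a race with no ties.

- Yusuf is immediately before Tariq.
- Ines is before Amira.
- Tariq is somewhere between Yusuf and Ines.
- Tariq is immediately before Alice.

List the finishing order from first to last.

Yusuf, Tariq, Alice, Ines, Amira

From clue 1: Yusuf is in {1,2,3,4}.
From clues 1–2: Amira is in {2,3,4,5}.
From clues 1–3: Amira is in {4,5}.
From clues 1–4: Yusuf → place 1, Tariq → place 2, Alice → place 3, Ines → place 4, Amira → place 5.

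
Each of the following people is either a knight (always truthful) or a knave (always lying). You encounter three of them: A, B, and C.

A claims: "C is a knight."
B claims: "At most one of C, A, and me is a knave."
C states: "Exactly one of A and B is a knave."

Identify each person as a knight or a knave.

A: knave, B: knave, C: knave

Consider A. Suppose A is a knight.
Then no assignment of the remaining roles makes every statement match its speaker's type — contradiction.
So A is a knave.
Consider B. Suppose B is a knight.
Then no assignment of the remaining roles makes every statement match its speaker's type — contradiction.
So B is a knave.
With that fixed, C's statement is false, so C is a knave.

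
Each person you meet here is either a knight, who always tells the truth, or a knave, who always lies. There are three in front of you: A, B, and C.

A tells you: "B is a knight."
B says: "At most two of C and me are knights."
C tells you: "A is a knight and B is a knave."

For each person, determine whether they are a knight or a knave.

Regardless of anyone's role, B's statement is true, so B is a knight.
With that fixed, C's statement is false, so C is a knave.
With that fixed, A's statement is true, so A is a knight.

A: knight, B: knight, C: knave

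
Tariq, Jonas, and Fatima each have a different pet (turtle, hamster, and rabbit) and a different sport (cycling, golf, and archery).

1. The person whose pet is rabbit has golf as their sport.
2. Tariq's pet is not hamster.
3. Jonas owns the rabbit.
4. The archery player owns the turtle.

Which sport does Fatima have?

With clues 1–3, golf is impossible for Fatima's sport.
With clues 1–4, archery is impossible for Fatima's sport.
That leaves cycling.

cycling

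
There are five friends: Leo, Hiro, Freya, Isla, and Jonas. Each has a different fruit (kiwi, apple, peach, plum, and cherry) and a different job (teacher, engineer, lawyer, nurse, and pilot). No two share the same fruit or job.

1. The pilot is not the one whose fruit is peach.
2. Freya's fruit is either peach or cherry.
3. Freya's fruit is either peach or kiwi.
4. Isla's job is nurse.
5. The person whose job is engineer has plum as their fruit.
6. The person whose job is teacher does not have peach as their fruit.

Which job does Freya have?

lawyer

With clues 1–3, pilot is impossible for Freya's job.
With clues 1–4, nurse is impossible for Freya's job.
With clues 1–5, engineer is impossible for Freya's job.
With clues 1–6, teacher is impossible for Freya's job.
That leaves lawyer.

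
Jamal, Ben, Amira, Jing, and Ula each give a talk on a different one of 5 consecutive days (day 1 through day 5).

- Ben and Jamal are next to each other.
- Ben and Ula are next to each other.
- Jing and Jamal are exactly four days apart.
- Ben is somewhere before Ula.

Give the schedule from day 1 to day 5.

Jamal, Ben, Ula, Amira, Jing

From clues 1–2: Ben is in {2,3,4}.
From clues 1–3: Ula → day 3.
From clues 1–4: Jamal → day 1, Ben → day 2, Amira → day 4, Jing → day 5.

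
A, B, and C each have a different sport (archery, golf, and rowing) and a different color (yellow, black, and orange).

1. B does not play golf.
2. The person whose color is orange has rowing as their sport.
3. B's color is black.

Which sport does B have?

Clue 1 rules out golf for B's sport.
With clues 1–3, rowing is impossible for B's sport.
That leaves archery.

archery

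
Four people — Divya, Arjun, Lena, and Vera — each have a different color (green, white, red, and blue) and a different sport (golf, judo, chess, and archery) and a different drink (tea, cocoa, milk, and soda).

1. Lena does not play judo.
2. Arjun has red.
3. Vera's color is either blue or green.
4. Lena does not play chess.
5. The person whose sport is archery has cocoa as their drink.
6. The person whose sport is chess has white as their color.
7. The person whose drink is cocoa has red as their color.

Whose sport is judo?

Clue 1 rules out Lena for the one with sport judo.
With clues 1–6, Divya is impossible for the one with sport judo.
With clues 1–7, Arjun is impossible for the one with sport judo.
That leaves Vera.

Vera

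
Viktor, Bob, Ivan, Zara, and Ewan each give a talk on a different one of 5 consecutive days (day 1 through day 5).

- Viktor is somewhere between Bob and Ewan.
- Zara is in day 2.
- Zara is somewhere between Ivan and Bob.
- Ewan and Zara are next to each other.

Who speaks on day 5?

With clue 1, Viktor is ruled out for day 5.
With clues 1–2, Zara is ruled out for day 5.
With clues 1–4, Ewan and Ivan are ruled out for day 5.
So day 5 is Bob.

Bob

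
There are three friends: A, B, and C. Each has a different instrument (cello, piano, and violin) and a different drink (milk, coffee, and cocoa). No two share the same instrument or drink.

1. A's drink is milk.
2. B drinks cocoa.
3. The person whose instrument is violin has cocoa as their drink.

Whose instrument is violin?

B

With clues 1–3, A and C are impossible for the one with instrument violin.
That leaves B.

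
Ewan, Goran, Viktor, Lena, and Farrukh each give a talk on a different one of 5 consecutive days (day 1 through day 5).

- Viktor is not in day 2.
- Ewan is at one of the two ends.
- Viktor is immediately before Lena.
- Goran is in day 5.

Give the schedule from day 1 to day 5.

Ewan, Farrukh, Viktor, Lena, Goran

From clue 1: Viktor is in {1,3,4,5}.
From clues 1–2: Ewan is in {1,5}.
From clues 1–4: Ewan → day 1, Farrukh → day 2, Viktor → day 3, Lena → day 4, Goran → day 5.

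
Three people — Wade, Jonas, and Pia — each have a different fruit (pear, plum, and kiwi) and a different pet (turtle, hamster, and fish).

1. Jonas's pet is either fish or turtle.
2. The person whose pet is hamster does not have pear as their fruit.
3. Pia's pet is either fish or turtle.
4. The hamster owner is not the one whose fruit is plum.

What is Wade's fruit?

With clues 1–3, pear is impossible for Wade's fruit.
With clues 1–4, plum is impossible for Wade's fruit.
That leaves kiwi.

kiwi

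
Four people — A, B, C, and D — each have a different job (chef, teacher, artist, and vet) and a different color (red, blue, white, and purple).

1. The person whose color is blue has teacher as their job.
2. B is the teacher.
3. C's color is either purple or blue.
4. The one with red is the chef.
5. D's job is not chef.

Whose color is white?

With clues 1–2, B is impossible for the one with color white.
With clues 1–3, C is impossible for the one with color white.
With clues 1–5, A is impossible for the one with color white.
That leaves D.

D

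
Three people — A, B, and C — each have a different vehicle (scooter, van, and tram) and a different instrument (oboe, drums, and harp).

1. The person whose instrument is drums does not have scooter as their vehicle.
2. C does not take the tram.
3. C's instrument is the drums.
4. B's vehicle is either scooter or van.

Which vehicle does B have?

scooter

With clues 1–3, van is impossible for B's vehicle.
With clues 1–4, tram is impossible for B's vehicle.
That leaves scooter.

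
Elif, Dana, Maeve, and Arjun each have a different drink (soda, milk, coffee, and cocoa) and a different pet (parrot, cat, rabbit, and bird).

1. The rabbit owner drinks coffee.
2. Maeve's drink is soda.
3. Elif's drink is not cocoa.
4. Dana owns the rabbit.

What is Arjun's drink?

cocoa

With clues 1–2, soda is impossible for Arjun's drink.
With clues 1–4, coffee and milk are impossible for Arjun's drink.
That leaves cocoa.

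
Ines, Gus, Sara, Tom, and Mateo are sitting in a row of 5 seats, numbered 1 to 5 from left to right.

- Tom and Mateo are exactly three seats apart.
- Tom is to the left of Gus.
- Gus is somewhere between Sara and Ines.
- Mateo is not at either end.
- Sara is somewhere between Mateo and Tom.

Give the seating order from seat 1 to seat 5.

From clue 1: Tom is in {1,2,4,5}.
From clues 1–2: Tom is in {1,2,4}.
From clues 1–3: Gus → seat 3.
From clues 1–4: Tom → seat 1, Mateo → seat 4.
From clues 1–5: Sara → seat 2, Ines → seat 5.

Tom, Sara, Gus, Mateo, Ines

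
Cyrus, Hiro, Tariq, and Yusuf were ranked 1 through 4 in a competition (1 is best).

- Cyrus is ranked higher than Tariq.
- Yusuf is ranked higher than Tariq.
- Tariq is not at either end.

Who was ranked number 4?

With clue 1, Cyrus is ruled out for rank 4.
With clues 1–2, Yusuf is ruled out for rank 4.
With clues 1–3, Tariq is ruled out for rank 4.
So rank 4 is Hiro.

Hiro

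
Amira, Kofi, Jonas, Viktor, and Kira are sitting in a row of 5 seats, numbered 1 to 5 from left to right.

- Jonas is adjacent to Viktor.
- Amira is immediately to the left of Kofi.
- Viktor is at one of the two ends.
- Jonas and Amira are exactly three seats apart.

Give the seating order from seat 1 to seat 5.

From clues 1–2: Kira is in {1,3,5}.
From clues 1–3: Jonas is in {2,4}.
From clues 1–4: Amira → seat 1, Kofi → seat 2, Kira → seat 3, Jonas → seat 4, Viktor → seat 5.

Amira, Kofi, Kira, Jonas, Viktor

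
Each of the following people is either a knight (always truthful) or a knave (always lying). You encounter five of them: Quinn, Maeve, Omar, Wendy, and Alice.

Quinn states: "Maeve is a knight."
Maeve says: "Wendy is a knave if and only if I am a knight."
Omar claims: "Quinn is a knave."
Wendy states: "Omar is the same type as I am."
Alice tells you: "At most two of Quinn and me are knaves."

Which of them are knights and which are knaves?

Quinn: knave, Maeve: knave, Omar: knight, Wendy: knave, Alice: knight

Regardless of anyone's role, Alice's statement is true, so Alice is a knight.
Consider Quinn. Suppose Quinn is a knight.
Then no assignment of the remaining roles makes every statement match its speaker's type — contradiction.
So Quinn is a knave.
With that fixed, Omar's statement is true, so Omar is a knight.
Consider Maeve. Suppose Maeve is a knight.
Then Quinn's statement comes out true, contradicting Quinn being a knave.
So Maeve is a knave.
Consider Wendy. Suppose Wendy is a knight.
Then Maeve's statement comes out true, contradicting Maeve being a knave.
So Wendy is a knave.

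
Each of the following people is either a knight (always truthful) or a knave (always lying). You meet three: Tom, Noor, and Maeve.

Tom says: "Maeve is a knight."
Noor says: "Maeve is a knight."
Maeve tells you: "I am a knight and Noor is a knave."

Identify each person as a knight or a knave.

Tom: knave, Noor: knave, Maeve: knave

Consider Tom. Suppose Tom is a knight.
Then no assignment of the remaining roles makes every statement match its speaker's type — contradiction.
So Tom is a knave.
Consider Noor. Suppose Noor is a knight.
Then no assignment of the remaining roles makes every statement match its speaker's type — contradiction.
So Noor is a knave.
Consider Maeve. Suppose Maeve is a knight.
Then Tom's statement comes out true, contradicting Tom being a knave.
So Maeve is a knave.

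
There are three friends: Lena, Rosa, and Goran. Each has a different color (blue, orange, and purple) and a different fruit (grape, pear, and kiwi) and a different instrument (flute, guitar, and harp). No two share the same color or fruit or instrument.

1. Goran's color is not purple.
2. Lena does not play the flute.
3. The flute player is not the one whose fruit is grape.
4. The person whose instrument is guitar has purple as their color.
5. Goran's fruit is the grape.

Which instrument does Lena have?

guitar

With clues 1–2, flute is impossible for Lena's instrument.
With clues 1–5, harp is impossible for Lena's instrument.
That leaves guitar.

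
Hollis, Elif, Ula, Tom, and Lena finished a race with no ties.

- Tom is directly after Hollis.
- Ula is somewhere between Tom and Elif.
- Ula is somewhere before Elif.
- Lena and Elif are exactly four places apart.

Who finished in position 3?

With clues 1–2, Elif is ruled out for place 3.
With clues 1–3, Hollis is ruled out for place 3.
With clues 1–4, Lena and Ula are ruled out for place 3.
So place 3 is Tom.

Tom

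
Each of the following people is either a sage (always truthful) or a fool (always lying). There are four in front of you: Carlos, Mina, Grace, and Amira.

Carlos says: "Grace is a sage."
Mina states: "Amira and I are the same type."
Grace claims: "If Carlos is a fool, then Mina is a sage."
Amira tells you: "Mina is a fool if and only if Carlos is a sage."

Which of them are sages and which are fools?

Consider Carlos. Suppose Carlos is a fool.
Then no assignment of the remaining roles makes every statement match its speaker's type — contradiction.
So Carlos is a sage.
With that fixed, Grace's statement is true, so Grace is a sage.
Consider Mina. Suppose Mina is a sage.
Then no assignment of the remaining roles makes every statement match its speaker's type — contradiction.
So Mina is a fool.
With that fixed, Amira's statement is true, so Amira is a sage.

Carlos: sage, Mina: fool, Grace: sage, Amira: sage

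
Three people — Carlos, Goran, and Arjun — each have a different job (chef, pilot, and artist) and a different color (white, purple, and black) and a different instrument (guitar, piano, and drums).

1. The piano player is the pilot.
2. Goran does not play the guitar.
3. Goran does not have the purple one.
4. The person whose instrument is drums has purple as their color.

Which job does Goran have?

pilot

With clues 1–4, artist and chef are impossible for Goran's job.
That leaves pilot.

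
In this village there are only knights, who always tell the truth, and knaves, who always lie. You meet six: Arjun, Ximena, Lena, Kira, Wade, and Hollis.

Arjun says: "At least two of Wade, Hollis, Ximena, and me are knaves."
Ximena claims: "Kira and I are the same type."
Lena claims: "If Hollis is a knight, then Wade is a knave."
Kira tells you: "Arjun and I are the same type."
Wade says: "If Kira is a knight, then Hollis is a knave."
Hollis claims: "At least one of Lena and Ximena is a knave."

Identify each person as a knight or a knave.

Arjun: knight, Ximena: knave, Lena: knight, Kira: knight, Wade: knave, Hollis: knight

Consider Arjun. Suppose Arjun is a knave.
Then whichever role Kira has, Kira's statement has the wrong truth value — contradiction.
So Arjun is a knight.
Consider Ximena. Suppose Ximena is a knight.
Then no assignment of the remaining roles makes every statement match its speaker's type — contradiction.
So Ximena is a knave.
With that fixed, Hollis's statement is true, so Hollis is a knight.
Consider Lena. Suppose Lena is a knave.
Then no assignment of the remaining roles makes every statement match its speaker's type — contradiction.
So Lena is a knight.
Consider Kira. Suppose Kira is a knave.
Then Ximena's statement comes out true, contradicting Ximena being a knave.
So Kira is a knight.
With that fixed, Wade's statement is false, so Wade is a knave.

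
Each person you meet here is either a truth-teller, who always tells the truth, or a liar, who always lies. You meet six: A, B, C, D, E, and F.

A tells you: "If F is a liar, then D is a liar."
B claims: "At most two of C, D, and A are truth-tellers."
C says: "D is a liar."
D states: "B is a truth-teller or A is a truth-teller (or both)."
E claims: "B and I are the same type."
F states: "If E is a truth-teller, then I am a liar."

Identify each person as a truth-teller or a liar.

A: truth-teller, B: truth-teller, C: liar, D: truth-teller, E: liar, F: truth-teller

Consider A. Suppose A is a liar.
Then no assignment of the remaining roles makes every statement match its speaker's type — contradiction.
So A is a truth-teller.
With that fixed, D's statement is true, so D is a truth-teller.
With that fixed, C's statement is false, so C is a liar.
With that fixed, B's statement is true, so B is a truth-teller.
Consider E. Suppose E is a truth-teller.
Then whichever role F has, F's statement has the wrong truth value — contradiction.
So E is a liar.
With that fixed, F's statement is true, so F is a truth-teller.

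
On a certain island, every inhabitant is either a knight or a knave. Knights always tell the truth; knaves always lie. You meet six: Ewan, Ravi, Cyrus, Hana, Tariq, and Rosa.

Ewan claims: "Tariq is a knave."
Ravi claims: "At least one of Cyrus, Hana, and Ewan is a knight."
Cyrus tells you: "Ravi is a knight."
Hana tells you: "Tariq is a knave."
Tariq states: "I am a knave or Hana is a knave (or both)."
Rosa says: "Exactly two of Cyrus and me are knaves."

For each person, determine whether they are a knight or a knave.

Consider Ewan. Suppose Ewan is a knight.
Then no assignment of the remaining roles makes every statement match its speaker's type — contradiction.
So Ewan is a knave.
Consider Ravi. Suppose Ravi is a knave.
Then no assignment of the remaining roles makes every statement match its speaker's type — contradiction.
So Ravi is a knight.
With that fixed, Cyrus's statement is true, so Cyrus is a knight.
With that fixed, Rosa's statement is false, so Rosa is a knave.
Consider Hana. Suppose Hana is a knight.
Then whichever role Tariq has, Tariq's statement has the wrong truth value — contradiction.
So Hana is a knave.
With that fixed, Tariq's statement is true, so Tariq is a knight.

Ewan: knave, Ravi: knight, Cyrus: knight, Hana: knave, Tariq: knight, Rosa: knave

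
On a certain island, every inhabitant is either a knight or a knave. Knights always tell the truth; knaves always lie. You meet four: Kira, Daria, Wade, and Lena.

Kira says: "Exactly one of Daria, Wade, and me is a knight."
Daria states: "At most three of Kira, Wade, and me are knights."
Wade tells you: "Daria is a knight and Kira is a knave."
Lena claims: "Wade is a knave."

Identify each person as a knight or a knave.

Kira: knave, Daria: knight, Wade: knight, Lena: knave

Regardless of anyone's role, Daria's statement is true, so Daria is a knight.
Consider Kira. Suppose Kira is a knight.
Then Kira's own statement would have to be true, but it can't be — contradiction.
So Kira is a knave.
With that fixed, Wade's statement is true, so Wade is a knight.
With that fixed, Lena's statement is false, so Lena is a knave.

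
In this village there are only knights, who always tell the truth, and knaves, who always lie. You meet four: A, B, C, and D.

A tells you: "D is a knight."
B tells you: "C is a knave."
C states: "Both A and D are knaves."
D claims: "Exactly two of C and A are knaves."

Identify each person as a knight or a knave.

A: knave, B: knave, C: knight, D: knave

Consider A. Suppose A is a knight.
Then no assignment of the remaining roles makes every statement match its speaker's type — contradiction.
So A is a knave.
Consider B. Suppose B is a knight.
Then no assignment of the remaining roles makes every statement match its speaker's type — contradiction.
So B is a knave.
Consider C. Suppose C is a knave.
Then B's statement comes out true, contradicting B being a knave.
So C is a knight.
With that fixed, D's statement is false, so D is a knave.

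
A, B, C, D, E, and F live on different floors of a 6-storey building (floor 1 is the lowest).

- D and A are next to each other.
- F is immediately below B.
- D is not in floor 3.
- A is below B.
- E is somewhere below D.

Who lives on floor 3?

With clues 1–3, D is ruled out for floor 3.
With clues 1–4, B is ruled out for floor 3.
With clues 1–5, C, E, and F are ruled out for floor 3.
So floor 3 is A.

A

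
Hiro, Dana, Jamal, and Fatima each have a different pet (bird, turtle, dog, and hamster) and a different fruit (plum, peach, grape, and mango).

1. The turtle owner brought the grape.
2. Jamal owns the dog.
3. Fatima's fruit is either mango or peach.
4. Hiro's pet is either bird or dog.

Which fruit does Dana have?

With clues 1–4, mango, peach, and plum are impossible for Dana's fruit.
That leaves grape.

grape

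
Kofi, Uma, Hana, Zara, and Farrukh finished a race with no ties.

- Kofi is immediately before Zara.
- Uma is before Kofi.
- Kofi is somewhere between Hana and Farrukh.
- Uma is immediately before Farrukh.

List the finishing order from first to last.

From clue 1: Kofi is in {1,2,3,4}.
From clues 1–2: Kofi is in {2,3,4}.
From clues 1–3: Kofi → place 3, Zara → place 4.
From clues 1–4: Uma → place 1, Farrukh → place 2, Hana → place 5.

Uma, Farrukh, Kofi, Zara, Hana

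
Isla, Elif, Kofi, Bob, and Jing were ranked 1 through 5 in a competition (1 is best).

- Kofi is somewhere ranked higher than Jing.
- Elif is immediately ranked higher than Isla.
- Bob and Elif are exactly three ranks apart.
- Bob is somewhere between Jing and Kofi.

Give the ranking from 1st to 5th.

From clue 1: Kofi is in {1,2,3,4}.
From clues 1–2: Isla is in {2,3,4,5}.
From clues 1–3: Isla is in {2,3,5}.
From clues 1–4: Elif → rank 1, Isla → rank 2, Kofi → rank 3, Bob → rank 4, Jing → rank 5.

Elif, Isla, Kofi, Bob, Jing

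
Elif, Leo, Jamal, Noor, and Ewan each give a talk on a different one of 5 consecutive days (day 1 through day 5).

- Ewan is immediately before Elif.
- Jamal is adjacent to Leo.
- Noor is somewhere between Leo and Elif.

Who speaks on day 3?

With clues 1–3, Elif, Ewan, Jamal, and Leo are ruled out for day 3.
So day 3 is Noor.

Noor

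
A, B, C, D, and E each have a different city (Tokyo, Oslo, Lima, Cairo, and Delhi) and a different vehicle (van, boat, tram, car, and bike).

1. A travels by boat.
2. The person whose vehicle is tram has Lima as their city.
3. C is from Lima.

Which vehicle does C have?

tram

Clue 1 rules out boat for C's vehicle.
With clues 1–3, bike, car, and van are impossible for C's vehicle.
That leaves tram.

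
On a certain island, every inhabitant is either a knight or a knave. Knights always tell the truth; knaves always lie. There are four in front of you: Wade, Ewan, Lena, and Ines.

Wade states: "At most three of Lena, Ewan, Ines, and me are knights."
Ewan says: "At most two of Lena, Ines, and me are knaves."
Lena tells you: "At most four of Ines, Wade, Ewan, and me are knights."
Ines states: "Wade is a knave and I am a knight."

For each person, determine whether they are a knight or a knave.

Wade: knight, Ewan: knight, Lena: knight, Ines: knave

Regardless of anyone's role, Lena's statement is true, so Lena is a knight.
With that fixed, Ewan's statement is true, so Ewan is a knight.
Consider Wade. Suppose Wade is a knave.
Then Wade's own statement would have to be false, but it can't be — contradiction.
So Wade is a knight.
With that fixed, Ines's statement is false, so Ines is a knave.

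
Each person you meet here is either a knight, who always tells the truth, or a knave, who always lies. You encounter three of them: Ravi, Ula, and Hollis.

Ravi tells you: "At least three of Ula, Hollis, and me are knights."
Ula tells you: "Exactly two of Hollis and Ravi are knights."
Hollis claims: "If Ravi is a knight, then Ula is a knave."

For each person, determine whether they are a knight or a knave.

Ravi: knave, Ula: knave, Hollis: knight

Consider Ravi. Suppose Ravi is a knight.
Then no assignment of the remaining roles makes every statement match its speaker's type — contradiction.
So Ravi is a knave.
With that fixed, Ula's statement is false, so Ula is a knave.
With that fixed, Hollis's statement is true, so Hollis is a knight.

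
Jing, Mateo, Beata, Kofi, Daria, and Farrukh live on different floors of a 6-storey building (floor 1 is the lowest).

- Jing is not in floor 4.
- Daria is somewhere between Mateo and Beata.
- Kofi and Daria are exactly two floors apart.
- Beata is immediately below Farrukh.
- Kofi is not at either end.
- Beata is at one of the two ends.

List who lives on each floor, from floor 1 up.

From clue 1: Jing is in {1,2,3,5,6}.
From clues 1–2: Daria is in {2,3,4,5}.
From clues 1–4: Jing is in {1,3,6}.
From clues 1–5: Beata is in {1,5}.
From clues 1–6: Beata → floor 1, Farrukh → floor 2, Daria → floor 3, Mateo → floor 4, Kofi → floor 5, Jing → floor 6.

Beata, Farrukh, Daria, Mateo, Kofi, Jing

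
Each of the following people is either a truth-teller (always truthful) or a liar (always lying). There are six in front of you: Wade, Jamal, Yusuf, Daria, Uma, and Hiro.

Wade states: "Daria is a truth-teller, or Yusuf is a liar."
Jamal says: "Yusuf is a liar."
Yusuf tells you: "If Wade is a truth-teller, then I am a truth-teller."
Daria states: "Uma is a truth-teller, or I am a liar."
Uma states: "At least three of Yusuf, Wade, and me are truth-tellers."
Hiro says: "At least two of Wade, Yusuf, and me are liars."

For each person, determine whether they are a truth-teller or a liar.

Consider Wade. Suppose Wade is a liar.
Then no assignment of the remaining roles makes every statement match its speaker's type — contradiction.
So Wade is a truth-teller.
Consider Jamal. Suppose Jamal is a truth-teller.
Then no assignment of the remaining roles makes every statement match its speaker's type — contradiction.
So Jamal is a liar.
Consider Yusuf. Suppose Yusuf is a liar.
Then Jamal's statement comes out true, contradicting Jamal being a liar.
So Yusuf is a truth-teller.
With that fixed, Hiro's statement is false, so Hiro is a liar.
Consider Daria. Suppose Daria is a liar.
Then Wade's statement comes out false, contradicting Wade being a truth-teller.
So Daria is a truth-teller.
Consider Uma. Suppose Uma is a liar.
Then Daria's statement comes out false, contradicting Daria being a truth-teller.
So Uma is a truth-teller.

Wade: truth-teller, Jamal: liar, Yusuf: truth-teller, Daria: truth-teller, Uma: truth-teller, Hiro: liar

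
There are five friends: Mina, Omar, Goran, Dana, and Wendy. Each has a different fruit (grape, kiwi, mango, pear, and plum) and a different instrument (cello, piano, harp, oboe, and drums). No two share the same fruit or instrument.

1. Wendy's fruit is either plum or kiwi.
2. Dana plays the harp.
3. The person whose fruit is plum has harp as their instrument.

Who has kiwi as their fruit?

With clues 1–3, Dana, Goran, Mina, and Omar are impossible for the one with fruit kiwi.
That leaves Wendy.

Wendy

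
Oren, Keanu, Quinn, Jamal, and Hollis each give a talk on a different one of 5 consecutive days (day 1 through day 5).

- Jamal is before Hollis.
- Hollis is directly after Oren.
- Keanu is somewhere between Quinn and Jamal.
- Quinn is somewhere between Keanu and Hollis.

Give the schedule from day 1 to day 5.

From clue 1: Jamal is in {1,2,3,4}.
From clues 1–2: Oren is in {2,3,4}.
From clues 1–3: Keanu is in {2,4}.
From clues 1–4: Jamal → day 1, Keanu → day 2, Quinn → day 3, Oren → day 4, Hollis → day 5.

Jamal, Keanu, Quinn, Oren, Hollis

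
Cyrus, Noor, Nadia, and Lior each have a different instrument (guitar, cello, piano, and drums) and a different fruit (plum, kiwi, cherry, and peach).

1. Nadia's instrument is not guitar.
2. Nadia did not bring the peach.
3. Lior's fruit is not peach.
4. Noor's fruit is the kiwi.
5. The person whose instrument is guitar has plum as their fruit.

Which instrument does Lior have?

With clues 1–5, cello, drums, and piano are impossible for Lior's instrument.
That leaves guitar.

guitar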